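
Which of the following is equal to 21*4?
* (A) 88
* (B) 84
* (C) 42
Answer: B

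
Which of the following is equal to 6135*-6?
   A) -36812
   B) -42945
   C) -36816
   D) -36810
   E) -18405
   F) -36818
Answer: D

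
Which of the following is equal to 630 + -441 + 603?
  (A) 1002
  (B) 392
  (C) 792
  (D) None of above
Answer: C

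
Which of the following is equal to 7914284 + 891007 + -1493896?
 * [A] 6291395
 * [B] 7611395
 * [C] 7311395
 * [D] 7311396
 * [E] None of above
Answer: C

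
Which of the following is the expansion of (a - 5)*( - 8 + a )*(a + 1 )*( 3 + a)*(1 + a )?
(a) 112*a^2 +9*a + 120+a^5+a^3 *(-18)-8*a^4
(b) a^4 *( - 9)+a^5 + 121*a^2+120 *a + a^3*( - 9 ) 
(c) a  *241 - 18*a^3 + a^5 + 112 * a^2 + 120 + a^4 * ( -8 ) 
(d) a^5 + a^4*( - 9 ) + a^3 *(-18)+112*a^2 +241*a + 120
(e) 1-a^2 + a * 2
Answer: c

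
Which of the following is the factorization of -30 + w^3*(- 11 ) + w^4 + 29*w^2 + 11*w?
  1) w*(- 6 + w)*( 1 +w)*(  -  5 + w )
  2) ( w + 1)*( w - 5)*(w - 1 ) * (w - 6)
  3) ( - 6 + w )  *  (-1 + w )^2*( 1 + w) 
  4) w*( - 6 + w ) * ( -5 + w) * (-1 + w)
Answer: 2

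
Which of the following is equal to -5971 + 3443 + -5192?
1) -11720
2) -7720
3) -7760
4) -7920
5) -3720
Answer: 2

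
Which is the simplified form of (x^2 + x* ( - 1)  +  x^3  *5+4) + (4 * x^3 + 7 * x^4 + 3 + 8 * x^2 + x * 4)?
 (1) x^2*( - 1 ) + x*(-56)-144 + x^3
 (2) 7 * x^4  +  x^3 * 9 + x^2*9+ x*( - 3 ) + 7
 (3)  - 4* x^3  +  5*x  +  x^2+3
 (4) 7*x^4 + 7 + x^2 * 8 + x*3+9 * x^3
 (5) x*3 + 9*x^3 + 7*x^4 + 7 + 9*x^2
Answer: 5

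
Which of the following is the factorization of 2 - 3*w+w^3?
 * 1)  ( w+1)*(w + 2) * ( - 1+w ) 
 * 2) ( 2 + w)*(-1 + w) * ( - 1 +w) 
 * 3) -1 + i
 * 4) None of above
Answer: 2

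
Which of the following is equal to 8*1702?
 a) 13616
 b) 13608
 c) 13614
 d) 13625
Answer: a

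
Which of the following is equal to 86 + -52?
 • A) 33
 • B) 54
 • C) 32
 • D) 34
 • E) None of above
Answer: D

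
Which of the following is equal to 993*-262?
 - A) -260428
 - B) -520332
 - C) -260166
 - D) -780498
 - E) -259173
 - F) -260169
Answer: C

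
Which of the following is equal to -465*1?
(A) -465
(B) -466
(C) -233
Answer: A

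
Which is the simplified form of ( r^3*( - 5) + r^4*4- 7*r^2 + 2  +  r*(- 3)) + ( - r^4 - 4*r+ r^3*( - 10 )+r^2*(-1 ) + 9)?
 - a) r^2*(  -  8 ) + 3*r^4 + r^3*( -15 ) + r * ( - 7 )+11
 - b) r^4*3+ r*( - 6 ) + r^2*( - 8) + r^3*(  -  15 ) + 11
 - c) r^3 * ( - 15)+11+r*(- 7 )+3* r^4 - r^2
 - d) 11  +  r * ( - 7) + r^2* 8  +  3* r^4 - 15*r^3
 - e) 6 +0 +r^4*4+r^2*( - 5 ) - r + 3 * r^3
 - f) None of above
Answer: a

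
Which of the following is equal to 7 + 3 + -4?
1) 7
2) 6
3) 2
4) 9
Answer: 2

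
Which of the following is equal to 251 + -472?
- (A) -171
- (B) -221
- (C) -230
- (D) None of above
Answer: B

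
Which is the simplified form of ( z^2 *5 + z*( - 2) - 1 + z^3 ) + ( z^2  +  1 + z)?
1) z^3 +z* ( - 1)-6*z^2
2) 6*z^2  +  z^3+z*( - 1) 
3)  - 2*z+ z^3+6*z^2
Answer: 2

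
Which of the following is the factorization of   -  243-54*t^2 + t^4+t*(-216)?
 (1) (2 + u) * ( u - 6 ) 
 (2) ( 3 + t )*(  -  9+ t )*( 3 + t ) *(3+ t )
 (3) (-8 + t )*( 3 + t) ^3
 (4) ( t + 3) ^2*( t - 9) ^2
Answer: 2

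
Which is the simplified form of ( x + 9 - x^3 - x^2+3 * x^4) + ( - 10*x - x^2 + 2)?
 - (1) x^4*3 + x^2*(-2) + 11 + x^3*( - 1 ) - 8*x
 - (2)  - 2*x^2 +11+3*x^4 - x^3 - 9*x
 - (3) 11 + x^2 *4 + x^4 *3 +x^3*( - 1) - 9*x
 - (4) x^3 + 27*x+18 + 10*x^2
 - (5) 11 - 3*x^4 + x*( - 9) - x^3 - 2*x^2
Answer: 2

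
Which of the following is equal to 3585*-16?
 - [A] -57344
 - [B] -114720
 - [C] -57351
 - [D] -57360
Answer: D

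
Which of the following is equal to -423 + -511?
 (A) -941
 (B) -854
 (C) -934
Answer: C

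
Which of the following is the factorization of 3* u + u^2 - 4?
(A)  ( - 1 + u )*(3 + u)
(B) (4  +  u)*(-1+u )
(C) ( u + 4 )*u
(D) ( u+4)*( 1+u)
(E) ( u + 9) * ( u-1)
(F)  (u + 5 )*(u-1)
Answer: B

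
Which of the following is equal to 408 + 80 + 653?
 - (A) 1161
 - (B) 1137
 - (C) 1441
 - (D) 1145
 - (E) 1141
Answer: E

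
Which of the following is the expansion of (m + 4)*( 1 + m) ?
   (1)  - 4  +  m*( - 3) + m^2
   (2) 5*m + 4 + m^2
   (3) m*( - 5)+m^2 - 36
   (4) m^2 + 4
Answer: 2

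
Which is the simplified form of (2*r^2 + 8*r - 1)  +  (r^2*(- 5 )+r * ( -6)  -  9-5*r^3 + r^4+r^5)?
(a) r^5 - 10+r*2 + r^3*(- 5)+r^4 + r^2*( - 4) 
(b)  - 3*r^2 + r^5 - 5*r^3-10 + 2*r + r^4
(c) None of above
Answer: b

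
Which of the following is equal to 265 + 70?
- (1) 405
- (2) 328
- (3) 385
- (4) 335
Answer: 4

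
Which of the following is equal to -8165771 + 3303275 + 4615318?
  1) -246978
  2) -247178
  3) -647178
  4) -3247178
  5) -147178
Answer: 2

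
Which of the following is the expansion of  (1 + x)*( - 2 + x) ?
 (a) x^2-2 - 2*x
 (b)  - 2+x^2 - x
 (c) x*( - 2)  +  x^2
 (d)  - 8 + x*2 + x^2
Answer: b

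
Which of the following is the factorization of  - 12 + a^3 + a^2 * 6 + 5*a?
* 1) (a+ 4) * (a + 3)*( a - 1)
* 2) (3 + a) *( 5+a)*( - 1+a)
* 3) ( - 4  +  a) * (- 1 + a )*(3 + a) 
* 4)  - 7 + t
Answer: 1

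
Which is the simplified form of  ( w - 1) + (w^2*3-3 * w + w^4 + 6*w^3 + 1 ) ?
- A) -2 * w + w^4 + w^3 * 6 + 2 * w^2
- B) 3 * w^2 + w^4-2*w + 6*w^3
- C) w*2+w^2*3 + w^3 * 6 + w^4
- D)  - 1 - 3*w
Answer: B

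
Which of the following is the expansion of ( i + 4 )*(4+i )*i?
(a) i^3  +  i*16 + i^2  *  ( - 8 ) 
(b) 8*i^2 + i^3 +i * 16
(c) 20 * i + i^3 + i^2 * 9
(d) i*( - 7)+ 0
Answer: b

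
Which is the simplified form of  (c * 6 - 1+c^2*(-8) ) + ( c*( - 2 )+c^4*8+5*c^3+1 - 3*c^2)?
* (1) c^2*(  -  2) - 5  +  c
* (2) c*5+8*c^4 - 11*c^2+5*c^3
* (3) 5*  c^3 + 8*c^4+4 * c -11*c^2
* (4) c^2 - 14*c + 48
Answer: 3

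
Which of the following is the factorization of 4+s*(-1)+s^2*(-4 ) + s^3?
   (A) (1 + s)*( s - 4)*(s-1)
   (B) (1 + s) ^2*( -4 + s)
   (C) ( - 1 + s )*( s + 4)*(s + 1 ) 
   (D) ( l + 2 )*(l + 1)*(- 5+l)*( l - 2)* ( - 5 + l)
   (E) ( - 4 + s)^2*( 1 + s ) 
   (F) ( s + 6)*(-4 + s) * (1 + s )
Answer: A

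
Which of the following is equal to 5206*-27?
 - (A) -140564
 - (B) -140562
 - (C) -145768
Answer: B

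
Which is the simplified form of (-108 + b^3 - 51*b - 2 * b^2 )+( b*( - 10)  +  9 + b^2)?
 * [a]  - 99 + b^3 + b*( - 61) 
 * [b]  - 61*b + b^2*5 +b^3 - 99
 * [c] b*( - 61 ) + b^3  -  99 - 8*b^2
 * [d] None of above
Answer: d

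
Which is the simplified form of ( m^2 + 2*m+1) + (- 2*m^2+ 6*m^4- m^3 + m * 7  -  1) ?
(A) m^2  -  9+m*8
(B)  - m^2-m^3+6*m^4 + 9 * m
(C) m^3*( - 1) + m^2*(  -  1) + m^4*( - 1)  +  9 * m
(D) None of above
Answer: B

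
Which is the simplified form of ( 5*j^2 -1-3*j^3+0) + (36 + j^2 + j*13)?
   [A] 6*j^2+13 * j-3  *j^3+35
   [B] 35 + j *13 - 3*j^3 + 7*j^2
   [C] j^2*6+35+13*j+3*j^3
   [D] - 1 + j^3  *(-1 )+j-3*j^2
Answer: A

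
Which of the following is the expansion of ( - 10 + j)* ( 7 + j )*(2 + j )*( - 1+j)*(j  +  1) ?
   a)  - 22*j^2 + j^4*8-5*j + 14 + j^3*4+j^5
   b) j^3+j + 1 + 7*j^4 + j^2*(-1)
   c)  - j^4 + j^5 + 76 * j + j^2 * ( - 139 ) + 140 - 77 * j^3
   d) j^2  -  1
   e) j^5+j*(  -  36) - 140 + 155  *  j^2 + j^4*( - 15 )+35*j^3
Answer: c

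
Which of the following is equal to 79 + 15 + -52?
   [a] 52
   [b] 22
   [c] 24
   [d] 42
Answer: d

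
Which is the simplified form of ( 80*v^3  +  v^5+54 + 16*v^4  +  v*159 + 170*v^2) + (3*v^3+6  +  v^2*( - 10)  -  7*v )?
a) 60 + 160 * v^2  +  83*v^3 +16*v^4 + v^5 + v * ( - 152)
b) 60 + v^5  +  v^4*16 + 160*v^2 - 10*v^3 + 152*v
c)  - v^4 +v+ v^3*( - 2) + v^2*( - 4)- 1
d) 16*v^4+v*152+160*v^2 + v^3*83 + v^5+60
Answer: d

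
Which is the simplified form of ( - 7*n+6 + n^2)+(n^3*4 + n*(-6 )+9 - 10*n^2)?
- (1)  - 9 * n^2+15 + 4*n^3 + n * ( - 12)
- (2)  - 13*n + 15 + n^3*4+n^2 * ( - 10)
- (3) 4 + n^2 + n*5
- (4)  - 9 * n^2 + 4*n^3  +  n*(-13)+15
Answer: 4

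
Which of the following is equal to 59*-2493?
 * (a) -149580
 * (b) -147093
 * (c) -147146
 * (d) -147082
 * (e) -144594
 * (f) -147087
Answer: f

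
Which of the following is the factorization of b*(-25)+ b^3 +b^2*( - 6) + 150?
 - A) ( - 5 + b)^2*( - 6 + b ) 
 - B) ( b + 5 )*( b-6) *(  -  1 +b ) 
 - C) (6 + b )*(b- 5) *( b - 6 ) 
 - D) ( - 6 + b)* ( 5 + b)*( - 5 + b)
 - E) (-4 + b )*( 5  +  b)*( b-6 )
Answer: D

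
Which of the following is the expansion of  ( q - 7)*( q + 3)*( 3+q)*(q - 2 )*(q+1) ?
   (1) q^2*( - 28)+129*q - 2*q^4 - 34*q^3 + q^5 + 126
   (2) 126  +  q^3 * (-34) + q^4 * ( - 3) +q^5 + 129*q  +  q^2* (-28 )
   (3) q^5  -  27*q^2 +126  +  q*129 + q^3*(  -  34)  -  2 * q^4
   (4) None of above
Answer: 1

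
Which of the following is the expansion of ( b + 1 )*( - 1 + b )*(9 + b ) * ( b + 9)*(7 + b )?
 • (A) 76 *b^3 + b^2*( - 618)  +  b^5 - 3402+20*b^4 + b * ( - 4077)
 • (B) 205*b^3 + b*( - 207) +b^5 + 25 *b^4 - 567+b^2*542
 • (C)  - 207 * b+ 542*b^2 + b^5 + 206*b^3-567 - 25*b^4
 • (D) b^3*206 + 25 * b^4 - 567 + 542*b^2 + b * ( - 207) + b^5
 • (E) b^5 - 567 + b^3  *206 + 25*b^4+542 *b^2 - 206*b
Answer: D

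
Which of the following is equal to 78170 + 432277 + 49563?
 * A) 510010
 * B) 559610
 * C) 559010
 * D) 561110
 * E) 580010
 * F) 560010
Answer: F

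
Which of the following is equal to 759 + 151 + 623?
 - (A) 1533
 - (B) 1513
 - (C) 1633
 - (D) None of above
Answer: A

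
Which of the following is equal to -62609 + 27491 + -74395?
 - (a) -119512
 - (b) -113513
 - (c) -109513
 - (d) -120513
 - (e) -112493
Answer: c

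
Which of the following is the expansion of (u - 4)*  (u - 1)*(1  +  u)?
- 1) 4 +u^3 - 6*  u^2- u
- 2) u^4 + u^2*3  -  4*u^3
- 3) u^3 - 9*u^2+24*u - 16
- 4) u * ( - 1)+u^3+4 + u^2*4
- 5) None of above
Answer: 5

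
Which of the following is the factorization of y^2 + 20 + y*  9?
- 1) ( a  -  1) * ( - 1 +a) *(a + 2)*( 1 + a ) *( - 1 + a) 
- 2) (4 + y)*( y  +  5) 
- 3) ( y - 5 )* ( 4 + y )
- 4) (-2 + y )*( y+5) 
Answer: 2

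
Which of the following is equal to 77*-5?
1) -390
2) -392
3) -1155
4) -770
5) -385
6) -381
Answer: 5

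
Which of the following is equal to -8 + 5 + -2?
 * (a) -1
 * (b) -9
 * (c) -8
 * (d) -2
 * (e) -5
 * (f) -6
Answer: e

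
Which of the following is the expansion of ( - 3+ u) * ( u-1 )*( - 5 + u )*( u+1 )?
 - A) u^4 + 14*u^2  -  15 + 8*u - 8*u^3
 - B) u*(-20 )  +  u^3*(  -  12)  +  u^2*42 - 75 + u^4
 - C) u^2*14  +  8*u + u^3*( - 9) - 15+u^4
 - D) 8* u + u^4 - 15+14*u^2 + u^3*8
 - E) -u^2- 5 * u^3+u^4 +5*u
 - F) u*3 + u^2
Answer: A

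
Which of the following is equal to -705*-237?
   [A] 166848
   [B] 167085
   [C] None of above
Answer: B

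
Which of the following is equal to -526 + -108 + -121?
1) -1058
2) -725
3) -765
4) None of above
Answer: 4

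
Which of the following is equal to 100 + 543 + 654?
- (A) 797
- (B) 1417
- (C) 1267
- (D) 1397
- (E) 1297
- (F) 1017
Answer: E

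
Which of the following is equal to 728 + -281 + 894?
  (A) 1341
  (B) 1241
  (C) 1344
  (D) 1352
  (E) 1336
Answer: A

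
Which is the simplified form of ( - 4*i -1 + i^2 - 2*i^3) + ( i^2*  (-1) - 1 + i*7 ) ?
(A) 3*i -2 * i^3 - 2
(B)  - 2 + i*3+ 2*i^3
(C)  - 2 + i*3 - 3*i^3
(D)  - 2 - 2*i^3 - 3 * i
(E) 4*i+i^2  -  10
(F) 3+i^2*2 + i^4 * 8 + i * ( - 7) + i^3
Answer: A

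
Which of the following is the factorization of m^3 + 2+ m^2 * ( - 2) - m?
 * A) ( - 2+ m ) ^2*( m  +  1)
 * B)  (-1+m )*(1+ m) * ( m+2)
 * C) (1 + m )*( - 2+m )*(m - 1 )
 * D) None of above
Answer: C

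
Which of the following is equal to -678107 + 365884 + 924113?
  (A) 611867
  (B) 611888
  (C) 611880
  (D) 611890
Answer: D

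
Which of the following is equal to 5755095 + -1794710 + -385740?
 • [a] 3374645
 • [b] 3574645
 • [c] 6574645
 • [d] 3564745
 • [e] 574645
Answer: b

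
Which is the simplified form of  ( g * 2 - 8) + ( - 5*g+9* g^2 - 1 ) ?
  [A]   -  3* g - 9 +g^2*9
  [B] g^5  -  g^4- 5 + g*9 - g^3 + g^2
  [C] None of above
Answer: A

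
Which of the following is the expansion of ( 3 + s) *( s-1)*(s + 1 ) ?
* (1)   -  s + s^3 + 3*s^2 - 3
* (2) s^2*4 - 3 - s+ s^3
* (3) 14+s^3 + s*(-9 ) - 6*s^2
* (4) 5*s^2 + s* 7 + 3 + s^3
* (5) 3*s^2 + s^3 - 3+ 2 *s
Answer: 1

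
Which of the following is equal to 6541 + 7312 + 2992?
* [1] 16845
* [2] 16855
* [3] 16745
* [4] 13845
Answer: 1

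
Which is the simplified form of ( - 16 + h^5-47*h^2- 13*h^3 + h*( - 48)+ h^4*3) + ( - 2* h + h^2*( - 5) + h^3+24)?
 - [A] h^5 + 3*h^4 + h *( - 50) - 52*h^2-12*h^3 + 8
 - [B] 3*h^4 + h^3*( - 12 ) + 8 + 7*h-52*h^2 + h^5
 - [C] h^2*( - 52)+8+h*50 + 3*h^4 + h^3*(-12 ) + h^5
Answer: A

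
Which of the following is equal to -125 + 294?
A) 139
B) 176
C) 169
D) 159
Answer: C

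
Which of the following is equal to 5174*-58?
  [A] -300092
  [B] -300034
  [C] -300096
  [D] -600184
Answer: A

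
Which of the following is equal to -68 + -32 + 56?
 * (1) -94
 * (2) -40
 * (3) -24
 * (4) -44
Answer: 4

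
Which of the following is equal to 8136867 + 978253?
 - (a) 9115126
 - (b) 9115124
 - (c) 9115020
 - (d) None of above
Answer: d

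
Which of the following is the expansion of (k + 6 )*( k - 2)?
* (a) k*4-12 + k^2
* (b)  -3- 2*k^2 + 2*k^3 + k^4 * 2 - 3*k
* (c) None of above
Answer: a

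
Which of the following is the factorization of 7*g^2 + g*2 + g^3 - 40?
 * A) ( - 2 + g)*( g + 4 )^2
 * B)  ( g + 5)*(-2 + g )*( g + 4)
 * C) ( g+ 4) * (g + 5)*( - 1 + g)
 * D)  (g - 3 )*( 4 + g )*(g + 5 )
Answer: B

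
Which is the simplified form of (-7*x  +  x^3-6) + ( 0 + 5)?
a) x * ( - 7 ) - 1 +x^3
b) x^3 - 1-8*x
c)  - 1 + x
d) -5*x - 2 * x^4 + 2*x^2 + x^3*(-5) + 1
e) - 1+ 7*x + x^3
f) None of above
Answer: a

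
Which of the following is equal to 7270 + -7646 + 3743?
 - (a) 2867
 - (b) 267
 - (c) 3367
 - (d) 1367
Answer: c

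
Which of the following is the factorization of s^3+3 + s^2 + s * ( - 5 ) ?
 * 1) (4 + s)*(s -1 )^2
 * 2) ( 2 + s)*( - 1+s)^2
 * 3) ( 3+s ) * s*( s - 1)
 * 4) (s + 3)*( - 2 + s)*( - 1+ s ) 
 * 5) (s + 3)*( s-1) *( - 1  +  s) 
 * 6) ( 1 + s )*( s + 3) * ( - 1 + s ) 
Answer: 5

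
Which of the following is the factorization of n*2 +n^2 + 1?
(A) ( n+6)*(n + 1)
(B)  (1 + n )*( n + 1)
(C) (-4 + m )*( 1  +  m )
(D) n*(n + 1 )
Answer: B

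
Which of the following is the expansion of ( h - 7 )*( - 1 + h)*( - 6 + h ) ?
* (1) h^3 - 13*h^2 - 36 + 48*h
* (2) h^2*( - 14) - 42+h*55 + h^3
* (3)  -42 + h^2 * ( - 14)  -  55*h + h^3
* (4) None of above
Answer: 2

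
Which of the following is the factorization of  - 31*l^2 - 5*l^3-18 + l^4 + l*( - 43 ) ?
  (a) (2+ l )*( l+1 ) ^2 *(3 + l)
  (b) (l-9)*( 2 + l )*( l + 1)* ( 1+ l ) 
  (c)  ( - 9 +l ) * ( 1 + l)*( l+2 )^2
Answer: b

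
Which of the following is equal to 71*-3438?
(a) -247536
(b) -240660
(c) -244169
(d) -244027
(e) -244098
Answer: e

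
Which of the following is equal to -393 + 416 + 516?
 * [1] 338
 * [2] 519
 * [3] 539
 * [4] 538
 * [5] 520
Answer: 3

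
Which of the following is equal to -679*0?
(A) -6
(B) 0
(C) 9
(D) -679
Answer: B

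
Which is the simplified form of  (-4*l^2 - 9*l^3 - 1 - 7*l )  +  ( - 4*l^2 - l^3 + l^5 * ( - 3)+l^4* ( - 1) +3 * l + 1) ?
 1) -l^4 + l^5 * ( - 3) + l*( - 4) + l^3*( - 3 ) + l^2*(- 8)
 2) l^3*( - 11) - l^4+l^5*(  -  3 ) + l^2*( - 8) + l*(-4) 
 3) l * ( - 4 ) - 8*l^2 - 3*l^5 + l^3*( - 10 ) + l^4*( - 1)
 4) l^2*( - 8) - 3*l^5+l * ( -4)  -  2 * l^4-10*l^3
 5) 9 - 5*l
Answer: 3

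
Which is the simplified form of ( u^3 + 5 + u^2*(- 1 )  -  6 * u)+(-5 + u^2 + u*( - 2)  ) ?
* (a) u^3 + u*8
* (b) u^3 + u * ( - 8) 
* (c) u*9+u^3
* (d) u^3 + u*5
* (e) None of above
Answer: b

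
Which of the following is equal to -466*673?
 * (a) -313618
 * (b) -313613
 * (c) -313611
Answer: a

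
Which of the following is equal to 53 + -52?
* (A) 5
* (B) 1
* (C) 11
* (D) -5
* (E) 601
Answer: B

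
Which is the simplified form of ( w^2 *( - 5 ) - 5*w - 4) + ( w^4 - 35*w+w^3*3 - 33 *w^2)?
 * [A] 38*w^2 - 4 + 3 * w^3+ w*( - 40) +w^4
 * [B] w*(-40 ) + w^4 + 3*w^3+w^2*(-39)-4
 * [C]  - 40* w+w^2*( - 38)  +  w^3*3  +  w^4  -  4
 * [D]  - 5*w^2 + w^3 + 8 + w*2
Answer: C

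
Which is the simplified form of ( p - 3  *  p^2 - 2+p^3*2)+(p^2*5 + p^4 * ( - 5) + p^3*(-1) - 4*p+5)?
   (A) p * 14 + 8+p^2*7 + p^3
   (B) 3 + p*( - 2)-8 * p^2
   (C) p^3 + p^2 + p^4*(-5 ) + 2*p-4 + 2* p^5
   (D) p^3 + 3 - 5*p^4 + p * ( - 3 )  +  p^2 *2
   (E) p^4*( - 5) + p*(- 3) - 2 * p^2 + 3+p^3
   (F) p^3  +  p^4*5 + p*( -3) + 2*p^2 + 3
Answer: D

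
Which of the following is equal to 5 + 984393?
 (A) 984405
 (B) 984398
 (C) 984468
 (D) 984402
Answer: B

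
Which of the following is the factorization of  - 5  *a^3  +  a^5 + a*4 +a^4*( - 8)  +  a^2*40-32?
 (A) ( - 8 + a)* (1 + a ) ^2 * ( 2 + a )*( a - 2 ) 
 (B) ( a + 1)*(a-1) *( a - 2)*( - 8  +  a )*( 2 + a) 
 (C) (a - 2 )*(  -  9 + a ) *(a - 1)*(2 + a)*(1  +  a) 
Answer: B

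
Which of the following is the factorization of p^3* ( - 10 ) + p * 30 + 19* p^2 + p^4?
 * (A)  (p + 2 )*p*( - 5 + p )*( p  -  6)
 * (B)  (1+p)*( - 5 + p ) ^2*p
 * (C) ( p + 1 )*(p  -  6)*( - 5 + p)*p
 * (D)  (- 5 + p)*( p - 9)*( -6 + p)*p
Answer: C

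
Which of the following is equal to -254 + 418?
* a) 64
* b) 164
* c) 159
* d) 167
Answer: b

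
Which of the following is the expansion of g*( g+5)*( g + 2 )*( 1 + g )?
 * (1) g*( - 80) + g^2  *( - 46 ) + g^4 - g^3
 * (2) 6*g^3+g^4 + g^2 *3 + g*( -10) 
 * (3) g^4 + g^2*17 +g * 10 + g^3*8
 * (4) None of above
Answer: 3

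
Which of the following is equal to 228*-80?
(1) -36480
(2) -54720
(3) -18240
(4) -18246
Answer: 3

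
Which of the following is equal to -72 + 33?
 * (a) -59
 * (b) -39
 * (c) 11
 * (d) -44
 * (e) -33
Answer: b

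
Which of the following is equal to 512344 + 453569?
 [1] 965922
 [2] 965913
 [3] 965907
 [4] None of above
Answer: 2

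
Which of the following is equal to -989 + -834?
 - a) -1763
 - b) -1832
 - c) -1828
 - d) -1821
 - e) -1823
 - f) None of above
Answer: e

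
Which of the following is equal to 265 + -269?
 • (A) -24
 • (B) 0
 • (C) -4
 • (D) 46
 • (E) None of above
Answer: C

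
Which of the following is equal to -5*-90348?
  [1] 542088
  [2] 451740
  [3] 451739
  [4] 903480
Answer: 2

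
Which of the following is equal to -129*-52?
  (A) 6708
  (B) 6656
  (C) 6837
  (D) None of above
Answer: A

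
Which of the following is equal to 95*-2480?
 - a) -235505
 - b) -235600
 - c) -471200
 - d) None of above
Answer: b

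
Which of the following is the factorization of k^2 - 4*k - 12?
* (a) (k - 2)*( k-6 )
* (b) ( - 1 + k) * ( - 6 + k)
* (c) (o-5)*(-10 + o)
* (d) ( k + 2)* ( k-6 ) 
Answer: d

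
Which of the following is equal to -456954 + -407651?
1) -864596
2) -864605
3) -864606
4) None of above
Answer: 2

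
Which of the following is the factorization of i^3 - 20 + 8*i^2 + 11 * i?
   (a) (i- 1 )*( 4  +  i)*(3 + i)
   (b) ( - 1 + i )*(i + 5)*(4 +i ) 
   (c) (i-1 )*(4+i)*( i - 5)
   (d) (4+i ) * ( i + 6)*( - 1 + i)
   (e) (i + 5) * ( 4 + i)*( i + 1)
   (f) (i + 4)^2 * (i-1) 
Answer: b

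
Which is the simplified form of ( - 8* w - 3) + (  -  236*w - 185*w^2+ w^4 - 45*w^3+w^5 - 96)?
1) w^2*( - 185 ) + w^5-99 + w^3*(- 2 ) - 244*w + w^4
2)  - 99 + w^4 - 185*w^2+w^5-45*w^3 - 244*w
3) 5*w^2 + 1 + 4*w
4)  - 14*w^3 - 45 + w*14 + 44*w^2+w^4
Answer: 2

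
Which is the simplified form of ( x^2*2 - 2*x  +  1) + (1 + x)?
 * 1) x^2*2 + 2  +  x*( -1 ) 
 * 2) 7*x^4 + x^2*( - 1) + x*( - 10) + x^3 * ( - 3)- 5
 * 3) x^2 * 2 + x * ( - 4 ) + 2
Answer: 1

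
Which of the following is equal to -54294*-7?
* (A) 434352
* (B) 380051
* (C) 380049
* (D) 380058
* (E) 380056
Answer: D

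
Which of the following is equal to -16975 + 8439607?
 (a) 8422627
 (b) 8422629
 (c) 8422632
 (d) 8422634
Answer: c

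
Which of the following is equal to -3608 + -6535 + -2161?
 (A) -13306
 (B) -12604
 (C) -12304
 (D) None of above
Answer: C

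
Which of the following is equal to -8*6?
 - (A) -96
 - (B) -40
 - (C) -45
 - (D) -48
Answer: D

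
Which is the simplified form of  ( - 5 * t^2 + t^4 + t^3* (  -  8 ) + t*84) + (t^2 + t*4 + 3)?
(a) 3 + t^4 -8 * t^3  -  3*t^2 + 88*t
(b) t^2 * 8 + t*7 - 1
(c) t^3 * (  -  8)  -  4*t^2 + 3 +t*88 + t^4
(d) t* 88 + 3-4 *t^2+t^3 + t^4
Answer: c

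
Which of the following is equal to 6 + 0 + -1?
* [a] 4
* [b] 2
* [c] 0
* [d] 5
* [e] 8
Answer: d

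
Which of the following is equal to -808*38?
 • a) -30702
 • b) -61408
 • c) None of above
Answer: c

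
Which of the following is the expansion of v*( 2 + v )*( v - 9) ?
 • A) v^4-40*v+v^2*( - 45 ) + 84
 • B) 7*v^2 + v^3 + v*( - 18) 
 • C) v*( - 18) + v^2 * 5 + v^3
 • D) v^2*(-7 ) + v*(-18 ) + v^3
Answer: D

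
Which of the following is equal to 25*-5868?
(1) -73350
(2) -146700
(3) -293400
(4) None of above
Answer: 2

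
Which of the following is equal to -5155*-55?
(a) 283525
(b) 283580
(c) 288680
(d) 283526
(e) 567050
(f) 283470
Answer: a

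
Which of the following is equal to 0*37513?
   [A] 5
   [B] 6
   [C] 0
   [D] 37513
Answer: C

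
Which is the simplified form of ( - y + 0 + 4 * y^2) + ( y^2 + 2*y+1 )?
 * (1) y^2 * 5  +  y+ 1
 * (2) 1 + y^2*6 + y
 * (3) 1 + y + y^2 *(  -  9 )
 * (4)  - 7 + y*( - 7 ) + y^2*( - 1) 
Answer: 1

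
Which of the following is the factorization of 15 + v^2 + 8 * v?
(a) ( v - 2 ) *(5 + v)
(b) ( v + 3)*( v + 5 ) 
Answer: b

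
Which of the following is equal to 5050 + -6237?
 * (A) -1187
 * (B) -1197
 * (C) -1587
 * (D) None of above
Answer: A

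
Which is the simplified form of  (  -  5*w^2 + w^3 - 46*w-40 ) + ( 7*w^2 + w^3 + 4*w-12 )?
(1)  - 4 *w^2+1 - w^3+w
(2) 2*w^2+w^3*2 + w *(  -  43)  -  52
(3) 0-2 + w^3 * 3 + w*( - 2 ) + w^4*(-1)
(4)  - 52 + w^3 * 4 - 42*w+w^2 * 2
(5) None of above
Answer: 5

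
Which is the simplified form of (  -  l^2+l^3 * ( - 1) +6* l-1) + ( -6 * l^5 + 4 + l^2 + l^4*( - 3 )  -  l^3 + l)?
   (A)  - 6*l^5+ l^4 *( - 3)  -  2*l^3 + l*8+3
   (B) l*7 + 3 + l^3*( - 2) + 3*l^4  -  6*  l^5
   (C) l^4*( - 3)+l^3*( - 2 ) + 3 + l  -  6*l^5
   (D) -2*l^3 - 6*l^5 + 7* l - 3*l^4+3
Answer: D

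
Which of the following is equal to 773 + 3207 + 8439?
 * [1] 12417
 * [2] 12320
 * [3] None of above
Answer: 3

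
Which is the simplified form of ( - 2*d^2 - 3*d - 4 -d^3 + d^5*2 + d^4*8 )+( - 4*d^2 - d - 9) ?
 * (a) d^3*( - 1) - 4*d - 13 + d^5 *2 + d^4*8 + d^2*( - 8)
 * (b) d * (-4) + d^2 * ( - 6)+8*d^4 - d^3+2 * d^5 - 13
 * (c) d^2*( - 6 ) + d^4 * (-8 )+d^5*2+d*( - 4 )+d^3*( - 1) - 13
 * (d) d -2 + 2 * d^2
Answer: b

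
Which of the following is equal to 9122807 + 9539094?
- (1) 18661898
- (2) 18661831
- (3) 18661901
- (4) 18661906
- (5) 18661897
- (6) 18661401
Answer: 3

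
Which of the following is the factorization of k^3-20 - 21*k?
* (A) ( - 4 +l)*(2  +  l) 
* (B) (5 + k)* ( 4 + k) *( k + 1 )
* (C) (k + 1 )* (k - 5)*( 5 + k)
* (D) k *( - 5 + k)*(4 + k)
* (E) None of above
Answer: E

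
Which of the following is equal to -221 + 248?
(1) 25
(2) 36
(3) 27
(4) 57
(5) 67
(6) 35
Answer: 3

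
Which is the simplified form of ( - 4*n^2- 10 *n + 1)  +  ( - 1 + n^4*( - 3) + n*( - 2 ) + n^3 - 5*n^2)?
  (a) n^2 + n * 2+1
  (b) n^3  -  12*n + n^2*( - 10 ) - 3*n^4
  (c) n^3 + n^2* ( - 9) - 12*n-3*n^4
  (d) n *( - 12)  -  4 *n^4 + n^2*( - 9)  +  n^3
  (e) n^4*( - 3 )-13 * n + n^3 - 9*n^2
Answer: c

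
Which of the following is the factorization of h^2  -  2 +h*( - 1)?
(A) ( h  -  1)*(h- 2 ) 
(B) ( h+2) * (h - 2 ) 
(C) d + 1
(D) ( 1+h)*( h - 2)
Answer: D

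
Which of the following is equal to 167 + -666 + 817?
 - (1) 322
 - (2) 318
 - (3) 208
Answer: 2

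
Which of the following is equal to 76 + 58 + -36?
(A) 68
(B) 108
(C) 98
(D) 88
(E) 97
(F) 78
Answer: C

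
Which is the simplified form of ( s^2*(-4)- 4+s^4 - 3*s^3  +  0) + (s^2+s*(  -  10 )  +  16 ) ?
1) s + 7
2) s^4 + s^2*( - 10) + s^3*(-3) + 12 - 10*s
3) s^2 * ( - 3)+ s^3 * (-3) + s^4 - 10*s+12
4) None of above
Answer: 3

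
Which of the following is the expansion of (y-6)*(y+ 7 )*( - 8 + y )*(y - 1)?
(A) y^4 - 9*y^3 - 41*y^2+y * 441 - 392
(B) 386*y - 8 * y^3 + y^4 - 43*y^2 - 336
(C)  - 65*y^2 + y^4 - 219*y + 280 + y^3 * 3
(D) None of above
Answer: B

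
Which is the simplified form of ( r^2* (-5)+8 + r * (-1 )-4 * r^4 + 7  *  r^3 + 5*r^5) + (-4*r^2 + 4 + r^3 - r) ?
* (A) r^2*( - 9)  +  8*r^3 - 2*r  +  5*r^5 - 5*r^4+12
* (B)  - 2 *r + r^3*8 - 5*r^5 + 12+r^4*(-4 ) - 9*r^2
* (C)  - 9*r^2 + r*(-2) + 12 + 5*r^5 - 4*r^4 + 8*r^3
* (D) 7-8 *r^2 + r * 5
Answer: C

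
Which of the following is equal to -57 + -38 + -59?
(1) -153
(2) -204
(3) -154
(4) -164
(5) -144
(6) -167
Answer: 3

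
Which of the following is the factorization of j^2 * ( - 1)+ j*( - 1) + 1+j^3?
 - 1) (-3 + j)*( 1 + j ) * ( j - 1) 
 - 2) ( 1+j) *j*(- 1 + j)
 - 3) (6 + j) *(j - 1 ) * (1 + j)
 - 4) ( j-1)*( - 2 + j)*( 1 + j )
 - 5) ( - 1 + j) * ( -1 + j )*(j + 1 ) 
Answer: 5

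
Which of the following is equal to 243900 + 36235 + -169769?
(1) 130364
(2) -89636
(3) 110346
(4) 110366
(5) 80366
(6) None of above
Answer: 4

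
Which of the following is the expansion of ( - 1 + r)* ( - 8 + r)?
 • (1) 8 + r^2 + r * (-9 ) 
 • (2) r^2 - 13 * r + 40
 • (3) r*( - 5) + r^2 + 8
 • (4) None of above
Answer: 1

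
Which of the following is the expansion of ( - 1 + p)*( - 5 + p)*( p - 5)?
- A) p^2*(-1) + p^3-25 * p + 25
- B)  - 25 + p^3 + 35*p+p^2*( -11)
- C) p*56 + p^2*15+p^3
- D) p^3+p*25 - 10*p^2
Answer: B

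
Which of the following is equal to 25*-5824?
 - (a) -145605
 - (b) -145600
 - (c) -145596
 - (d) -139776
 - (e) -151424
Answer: b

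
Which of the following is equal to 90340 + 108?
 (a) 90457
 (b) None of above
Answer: b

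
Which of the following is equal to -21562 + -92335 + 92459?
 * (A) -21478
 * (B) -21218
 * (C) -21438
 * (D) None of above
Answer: C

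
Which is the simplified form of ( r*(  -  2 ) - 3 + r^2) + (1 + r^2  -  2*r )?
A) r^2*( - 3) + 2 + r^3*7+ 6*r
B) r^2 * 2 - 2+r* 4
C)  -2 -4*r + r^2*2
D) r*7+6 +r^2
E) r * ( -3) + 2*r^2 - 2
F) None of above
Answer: C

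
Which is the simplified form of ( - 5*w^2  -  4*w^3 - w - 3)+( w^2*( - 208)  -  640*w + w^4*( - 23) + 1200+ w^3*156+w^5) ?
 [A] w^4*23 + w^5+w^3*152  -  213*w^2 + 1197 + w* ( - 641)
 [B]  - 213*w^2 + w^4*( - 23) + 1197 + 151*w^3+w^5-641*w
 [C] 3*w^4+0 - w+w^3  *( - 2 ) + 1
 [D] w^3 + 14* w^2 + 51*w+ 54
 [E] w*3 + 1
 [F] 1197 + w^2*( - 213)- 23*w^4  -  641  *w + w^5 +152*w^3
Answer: F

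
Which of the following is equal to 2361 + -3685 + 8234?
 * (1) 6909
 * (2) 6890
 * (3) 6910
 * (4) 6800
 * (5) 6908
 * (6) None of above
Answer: 3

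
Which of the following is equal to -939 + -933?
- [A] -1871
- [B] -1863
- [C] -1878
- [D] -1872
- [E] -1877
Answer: D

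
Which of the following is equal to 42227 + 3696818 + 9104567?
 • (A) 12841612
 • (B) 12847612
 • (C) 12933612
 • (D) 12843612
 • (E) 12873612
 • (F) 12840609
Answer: D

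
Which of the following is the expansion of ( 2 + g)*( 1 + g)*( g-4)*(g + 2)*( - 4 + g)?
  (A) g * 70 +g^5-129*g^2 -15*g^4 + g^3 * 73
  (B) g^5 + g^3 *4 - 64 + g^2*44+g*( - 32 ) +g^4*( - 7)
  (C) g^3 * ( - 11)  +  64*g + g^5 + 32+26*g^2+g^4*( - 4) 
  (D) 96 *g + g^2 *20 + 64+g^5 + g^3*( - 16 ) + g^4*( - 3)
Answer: D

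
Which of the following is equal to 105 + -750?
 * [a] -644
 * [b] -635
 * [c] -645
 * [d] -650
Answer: c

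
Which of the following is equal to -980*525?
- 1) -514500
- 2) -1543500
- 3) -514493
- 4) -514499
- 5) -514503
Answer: 1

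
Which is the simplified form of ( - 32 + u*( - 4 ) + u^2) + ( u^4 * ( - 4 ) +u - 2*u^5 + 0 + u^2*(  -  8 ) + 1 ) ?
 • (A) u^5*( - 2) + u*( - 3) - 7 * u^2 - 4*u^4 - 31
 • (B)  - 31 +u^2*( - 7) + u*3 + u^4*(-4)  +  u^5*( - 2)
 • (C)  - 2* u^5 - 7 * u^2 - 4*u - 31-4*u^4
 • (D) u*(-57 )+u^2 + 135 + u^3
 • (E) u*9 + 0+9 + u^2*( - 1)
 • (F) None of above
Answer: A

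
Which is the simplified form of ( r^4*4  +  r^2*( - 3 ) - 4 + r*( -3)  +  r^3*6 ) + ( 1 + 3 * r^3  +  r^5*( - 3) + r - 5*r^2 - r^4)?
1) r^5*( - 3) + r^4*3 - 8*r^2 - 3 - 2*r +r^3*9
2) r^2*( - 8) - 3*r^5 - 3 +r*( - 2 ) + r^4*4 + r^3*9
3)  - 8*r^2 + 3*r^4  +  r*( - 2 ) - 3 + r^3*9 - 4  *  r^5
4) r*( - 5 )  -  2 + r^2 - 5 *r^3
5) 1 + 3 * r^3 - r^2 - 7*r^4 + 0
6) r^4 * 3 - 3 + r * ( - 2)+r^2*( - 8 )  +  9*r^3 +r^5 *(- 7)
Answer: 1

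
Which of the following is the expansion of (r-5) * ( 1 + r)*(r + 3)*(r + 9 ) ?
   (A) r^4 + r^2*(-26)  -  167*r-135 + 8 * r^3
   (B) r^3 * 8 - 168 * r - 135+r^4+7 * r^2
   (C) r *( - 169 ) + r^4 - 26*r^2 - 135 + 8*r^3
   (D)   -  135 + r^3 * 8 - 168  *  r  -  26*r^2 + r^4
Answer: D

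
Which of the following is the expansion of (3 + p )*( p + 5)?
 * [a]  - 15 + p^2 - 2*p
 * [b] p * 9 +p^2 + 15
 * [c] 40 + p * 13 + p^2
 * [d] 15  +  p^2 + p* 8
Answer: d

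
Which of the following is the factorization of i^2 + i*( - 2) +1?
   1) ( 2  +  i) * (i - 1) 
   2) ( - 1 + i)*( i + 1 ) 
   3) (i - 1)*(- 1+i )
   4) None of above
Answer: 3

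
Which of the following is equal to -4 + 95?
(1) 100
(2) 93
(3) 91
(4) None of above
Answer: 3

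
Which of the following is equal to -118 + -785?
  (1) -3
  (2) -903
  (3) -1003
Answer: 2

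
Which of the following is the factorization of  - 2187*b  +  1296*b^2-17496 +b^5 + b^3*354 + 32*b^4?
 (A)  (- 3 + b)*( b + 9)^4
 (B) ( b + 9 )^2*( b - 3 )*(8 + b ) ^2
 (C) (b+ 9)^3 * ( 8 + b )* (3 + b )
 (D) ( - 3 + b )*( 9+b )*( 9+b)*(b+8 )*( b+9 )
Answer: D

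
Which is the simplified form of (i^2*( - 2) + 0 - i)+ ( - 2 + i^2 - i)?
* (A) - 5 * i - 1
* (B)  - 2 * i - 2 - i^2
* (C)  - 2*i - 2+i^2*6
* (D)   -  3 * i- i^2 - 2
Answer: B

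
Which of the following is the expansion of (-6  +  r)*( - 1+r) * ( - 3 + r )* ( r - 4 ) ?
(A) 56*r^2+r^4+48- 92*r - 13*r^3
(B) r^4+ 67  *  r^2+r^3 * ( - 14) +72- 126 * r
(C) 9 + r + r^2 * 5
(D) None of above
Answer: B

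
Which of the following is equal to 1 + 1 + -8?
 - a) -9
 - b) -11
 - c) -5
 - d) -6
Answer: d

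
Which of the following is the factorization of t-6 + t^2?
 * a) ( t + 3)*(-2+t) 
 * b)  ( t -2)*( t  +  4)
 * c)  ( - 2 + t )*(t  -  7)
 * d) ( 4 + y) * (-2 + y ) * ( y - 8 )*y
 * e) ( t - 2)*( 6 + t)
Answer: a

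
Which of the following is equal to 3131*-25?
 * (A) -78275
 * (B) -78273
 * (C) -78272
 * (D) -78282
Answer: A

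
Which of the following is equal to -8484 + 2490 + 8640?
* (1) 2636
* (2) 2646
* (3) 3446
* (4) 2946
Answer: 2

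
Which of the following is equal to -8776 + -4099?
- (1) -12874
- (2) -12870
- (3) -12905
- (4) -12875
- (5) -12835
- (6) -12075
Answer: 4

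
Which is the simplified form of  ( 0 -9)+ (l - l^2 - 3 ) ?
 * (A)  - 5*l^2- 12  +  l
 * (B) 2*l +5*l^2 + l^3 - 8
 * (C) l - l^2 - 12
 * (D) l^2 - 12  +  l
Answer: C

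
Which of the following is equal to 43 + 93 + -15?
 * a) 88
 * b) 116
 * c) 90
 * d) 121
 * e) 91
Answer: d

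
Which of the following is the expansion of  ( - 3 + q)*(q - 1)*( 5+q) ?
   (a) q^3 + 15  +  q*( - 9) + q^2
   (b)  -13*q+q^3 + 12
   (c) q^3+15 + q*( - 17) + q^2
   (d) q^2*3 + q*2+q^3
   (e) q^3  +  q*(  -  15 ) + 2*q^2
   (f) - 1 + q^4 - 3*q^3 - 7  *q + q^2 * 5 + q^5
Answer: c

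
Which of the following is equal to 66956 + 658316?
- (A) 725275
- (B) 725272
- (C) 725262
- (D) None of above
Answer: B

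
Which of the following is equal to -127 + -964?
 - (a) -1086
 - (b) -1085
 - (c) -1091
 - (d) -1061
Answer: c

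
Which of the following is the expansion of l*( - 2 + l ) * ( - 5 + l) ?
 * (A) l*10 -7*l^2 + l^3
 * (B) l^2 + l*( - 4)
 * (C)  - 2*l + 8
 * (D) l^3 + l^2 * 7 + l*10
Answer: A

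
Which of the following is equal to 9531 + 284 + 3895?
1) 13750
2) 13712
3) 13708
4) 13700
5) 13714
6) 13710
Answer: 6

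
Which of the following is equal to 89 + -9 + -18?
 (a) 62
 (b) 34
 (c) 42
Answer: a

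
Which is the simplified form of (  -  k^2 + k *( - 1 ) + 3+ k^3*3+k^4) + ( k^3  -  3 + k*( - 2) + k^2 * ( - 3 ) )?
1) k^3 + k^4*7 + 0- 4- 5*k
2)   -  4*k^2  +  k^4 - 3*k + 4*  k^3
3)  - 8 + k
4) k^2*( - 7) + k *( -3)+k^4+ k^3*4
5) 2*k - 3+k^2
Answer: 2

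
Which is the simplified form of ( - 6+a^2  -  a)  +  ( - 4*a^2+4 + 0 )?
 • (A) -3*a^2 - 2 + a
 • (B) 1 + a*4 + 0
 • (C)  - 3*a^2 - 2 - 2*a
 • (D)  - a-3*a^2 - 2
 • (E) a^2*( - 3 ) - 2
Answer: D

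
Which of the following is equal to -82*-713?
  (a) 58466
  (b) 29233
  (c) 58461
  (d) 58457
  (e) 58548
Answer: a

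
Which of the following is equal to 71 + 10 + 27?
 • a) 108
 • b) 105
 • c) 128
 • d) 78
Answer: a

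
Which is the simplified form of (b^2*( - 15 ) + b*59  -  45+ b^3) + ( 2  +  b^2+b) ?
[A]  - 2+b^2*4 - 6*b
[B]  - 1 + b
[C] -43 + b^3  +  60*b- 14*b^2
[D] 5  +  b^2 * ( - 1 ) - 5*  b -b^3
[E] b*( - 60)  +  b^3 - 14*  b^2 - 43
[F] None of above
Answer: C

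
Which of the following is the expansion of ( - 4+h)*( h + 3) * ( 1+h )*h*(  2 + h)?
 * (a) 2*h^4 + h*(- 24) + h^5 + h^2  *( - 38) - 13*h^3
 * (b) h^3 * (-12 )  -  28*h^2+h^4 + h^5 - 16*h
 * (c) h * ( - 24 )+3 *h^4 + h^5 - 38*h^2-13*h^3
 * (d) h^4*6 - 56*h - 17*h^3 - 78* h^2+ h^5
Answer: a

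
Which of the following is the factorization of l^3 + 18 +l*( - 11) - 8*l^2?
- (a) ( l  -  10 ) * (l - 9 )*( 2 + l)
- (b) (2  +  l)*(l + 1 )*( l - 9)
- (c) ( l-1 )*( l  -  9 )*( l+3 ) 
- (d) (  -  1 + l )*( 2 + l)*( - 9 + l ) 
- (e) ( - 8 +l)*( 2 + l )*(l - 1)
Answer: d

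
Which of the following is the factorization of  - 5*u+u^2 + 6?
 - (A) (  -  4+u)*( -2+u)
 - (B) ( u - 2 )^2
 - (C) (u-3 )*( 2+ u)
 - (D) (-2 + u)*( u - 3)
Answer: D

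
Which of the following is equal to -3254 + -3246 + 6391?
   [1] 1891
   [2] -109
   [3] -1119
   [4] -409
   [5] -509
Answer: 2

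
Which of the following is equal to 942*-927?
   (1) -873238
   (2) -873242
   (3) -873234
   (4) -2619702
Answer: 3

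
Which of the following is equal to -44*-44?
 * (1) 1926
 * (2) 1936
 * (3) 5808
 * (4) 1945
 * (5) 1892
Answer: 2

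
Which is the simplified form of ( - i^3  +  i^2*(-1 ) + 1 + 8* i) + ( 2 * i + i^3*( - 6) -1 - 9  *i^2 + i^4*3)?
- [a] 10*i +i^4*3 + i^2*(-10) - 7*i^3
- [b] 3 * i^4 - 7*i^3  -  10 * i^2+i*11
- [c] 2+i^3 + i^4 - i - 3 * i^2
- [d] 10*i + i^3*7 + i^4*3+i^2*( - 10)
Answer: a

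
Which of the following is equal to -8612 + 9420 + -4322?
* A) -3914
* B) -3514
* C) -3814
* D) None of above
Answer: B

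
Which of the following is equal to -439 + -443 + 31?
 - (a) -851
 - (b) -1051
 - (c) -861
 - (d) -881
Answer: a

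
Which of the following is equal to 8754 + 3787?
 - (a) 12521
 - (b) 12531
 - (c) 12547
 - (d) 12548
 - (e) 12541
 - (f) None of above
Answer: e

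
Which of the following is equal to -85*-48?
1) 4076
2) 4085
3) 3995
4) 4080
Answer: 4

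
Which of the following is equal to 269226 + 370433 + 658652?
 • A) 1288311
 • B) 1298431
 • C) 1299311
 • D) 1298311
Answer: D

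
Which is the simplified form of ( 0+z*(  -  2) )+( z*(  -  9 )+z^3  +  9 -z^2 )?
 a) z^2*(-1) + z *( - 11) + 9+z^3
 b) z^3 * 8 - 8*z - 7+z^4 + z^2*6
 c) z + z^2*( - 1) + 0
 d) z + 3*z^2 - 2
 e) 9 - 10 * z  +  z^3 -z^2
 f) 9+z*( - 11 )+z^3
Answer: a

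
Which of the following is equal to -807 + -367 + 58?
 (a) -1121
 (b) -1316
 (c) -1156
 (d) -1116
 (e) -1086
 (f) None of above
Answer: d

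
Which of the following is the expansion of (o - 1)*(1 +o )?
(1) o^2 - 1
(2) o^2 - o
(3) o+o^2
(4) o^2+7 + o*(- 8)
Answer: 1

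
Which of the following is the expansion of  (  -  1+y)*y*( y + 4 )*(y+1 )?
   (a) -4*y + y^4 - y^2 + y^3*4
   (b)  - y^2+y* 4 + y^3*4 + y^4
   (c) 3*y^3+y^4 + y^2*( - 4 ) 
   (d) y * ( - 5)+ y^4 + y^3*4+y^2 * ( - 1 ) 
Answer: a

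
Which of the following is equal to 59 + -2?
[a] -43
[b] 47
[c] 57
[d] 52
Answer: c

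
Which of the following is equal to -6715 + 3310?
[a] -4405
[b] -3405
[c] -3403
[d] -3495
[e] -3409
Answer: b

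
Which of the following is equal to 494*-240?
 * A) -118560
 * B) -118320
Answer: A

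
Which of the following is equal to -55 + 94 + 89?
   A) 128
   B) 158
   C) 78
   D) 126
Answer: A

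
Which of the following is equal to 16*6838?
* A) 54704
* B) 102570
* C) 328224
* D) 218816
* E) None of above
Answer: E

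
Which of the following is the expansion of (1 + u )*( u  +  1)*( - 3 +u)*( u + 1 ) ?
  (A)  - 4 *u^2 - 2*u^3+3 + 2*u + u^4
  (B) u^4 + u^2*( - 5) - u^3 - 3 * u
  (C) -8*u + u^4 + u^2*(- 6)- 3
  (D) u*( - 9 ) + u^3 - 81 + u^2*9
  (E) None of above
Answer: C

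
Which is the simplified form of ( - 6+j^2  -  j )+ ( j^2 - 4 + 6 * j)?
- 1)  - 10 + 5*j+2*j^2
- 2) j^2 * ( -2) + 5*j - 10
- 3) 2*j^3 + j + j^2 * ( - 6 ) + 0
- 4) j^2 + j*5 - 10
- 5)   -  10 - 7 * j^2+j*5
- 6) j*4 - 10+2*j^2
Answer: 1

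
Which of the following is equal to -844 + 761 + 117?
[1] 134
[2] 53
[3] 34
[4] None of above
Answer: 3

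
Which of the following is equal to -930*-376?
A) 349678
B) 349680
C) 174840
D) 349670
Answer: B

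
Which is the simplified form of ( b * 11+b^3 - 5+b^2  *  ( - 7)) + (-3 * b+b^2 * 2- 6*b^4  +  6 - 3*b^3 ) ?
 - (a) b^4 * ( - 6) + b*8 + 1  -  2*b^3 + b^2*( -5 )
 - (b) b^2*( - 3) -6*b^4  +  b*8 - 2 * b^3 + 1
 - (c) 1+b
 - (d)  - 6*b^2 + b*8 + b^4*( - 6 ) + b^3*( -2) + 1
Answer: a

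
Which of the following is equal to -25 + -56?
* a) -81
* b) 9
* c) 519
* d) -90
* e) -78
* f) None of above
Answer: a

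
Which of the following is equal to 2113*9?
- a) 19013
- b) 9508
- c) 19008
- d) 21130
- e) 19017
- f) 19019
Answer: e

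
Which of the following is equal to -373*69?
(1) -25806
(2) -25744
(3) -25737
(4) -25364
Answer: 3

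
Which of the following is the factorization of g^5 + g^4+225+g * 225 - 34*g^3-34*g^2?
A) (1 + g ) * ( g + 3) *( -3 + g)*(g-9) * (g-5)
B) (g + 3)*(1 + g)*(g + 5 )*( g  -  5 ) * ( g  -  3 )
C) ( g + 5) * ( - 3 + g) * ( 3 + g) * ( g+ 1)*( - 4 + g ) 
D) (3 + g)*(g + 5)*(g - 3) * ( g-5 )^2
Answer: B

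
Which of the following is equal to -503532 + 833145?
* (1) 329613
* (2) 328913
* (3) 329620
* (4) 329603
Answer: 1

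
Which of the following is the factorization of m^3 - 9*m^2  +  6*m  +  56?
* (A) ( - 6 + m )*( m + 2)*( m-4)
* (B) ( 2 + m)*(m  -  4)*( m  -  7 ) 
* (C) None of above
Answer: B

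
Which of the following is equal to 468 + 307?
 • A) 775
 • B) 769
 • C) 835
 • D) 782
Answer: A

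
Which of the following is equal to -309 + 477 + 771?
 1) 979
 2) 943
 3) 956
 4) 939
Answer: 4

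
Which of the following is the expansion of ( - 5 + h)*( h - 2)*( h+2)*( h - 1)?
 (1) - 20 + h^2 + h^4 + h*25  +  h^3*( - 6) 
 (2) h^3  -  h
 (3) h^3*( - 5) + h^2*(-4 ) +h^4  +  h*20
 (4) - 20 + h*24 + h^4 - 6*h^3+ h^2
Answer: 4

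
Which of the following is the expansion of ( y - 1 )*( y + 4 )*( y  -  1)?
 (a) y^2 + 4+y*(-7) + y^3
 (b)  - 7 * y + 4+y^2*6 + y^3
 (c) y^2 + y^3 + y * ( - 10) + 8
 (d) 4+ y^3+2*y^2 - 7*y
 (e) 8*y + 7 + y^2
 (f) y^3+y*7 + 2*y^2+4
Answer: d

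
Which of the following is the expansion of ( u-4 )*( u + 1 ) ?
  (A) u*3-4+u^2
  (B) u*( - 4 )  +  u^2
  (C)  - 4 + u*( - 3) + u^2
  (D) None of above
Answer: C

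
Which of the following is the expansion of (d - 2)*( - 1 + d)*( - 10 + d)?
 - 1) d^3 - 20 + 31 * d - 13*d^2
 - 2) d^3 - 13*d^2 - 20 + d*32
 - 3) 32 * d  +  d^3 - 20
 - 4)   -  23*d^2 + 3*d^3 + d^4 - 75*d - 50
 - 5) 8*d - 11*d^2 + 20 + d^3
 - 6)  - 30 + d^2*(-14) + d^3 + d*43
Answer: 2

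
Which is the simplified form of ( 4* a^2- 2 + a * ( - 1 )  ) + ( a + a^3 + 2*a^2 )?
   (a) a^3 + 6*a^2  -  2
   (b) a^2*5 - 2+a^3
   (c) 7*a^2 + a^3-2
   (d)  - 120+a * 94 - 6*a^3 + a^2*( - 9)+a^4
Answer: a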